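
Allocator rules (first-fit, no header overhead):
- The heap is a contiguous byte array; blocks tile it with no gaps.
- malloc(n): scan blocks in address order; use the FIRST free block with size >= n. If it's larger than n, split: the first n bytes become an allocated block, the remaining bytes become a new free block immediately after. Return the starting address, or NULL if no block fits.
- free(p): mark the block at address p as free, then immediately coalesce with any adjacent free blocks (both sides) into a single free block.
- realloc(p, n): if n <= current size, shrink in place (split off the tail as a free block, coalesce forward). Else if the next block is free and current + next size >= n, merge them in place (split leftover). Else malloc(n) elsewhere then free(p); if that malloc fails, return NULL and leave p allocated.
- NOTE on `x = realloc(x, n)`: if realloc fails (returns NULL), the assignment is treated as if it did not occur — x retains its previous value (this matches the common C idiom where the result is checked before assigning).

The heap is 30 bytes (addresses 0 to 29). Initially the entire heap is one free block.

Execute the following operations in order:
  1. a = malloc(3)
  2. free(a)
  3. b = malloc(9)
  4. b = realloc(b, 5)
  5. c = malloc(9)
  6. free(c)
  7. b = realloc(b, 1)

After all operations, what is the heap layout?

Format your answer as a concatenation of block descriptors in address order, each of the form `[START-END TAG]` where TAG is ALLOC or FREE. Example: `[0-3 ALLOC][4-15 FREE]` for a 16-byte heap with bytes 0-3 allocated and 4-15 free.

Answer: [0-0 ALLOC][1-29 FREE]

Derivation:
Op 1: a = malloc(3) -> a = 0; heap: [0-2 ALLOC][3-29 FREE]
Op 2: free(a) -> (freed a); heap: [0-29 FREE]
Op 3: b = malloc(9) -> b = 0; heap: [0-8 ALLOC][9-29 FREE]
Op 4: b = realloc(b, 5) -> b = 0; heap: [0-4 ALLOC][5-29 FREE]
Op 5: c = malloc(9) -> c = 5; heap: [0-4 ALLOC][5-13 ALLOC][14-29 FREE]
Op 6: free(c) -> (freed c); heap: [0-4 ALLOC][5-29 FREE]
Op 7: b = realloc(b, 1) -> b = 0; heap: [0-0 ALLOC][1-29 FREE]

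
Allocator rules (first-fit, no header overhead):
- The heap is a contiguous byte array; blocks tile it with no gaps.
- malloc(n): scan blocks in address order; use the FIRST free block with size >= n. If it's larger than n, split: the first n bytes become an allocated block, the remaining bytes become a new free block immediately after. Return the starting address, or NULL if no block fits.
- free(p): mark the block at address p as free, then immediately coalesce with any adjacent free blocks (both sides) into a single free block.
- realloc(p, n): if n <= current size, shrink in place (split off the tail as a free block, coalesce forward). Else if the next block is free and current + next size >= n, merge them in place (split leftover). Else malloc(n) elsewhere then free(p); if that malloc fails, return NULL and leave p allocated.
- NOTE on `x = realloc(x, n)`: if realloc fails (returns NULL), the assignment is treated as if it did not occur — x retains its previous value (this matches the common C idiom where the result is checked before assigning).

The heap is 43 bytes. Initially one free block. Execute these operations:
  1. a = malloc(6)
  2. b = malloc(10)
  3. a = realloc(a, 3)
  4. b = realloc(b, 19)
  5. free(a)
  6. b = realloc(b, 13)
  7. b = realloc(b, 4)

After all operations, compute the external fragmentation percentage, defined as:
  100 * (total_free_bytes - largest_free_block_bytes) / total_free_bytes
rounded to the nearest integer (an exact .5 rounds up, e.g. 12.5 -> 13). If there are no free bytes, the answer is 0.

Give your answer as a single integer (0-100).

Op 1: a = malloc(6) -> a = 0; heap: [0-5 ALLOC][6-42 FREE]
Op 2: b = malloc(10) -> b = 6; heap: [0-5 ALLOC][6-15 ALLOC][16-42 FREE]
Op 3: a = realloc(a, 3) -> a = 0; heap: [0-2 ALLOC][3-5 FREE][6-15 ALLOC][16-42 FREE]
Op 4: b = realloc(b, 19) -> b = 6; heap: [0-2 ALLOC][3-5 FREE][6-24 ALLOC][25-42 FREE]
Op 5: free(a) -> (freed a); heap: [0-5 FREE][6-24 ALLOC][25-42 FREE]
Op 6: b = realloc(b, 13) -> b = 6; heap: [0-5 FREE][6-18 ALLOC][19-42 FREE]
Op 7: b = realloc(b, 4) -> b = 6; heap: [0-5 FREE][6-9 ALLOC][10-42 FREE]
Free blocks: [6 33] total_free=39 largest=33 -> 100*(39-33)/39 = 600/39 ≈ 15.385 -> rounds to 15

Answer: 15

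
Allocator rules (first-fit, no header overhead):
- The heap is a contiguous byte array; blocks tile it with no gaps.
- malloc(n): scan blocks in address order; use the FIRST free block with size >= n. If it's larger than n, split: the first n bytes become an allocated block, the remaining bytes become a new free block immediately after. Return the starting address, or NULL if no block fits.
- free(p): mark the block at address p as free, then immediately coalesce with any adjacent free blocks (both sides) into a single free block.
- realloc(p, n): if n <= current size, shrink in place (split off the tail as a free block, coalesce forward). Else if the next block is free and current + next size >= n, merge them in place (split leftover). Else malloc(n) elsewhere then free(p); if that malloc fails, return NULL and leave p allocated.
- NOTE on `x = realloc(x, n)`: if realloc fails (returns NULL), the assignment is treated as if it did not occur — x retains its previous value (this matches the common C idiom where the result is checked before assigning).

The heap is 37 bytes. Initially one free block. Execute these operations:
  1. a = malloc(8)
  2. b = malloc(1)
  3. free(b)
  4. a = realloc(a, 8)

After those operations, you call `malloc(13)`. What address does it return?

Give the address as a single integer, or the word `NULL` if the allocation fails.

Answer: 8

Derivation:
Op 1: a = malloc(8) -> a = 0; heap: [0-7 ALLOC][8-36 FREE]
Op 2: b = malloc(1) -> b = 8; heap: [0-7 ALLOC][8-8 ALLOC][9-36 FREE]
Op 3: free(b) -> (freed b); heap: [0-7 ALLOC][8-36 FREE]
Op 4: a = realloc(a, 8) -> a = 0; heap: [0-7 ALLOC][8-36 FREE]
malloc(13): first-fit scan over [0-7 ALLOC][8-36 FREE] -> 8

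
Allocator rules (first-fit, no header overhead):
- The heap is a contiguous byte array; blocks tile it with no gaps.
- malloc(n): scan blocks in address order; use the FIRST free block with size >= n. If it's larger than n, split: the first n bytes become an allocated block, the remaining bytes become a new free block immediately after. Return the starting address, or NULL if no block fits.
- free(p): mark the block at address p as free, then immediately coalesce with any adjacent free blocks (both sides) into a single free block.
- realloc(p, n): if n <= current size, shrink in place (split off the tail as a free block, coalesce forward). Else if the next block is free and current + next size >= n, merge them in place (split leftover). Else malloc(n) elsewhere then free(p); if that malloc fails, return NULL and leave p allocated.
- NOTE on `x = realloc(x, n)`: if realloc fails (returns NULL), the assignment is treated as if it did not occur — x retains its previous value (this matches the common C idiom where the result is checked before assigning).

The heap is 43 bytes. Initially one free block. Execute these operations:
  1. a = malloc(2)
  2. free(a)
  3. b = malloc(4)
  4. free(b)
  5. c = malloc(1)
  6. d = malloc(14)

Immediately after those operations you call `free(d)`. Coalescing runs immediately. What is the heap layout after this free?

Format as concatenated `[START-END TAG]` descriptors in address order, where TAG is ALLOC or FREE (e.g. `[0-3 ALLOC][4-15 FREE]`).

Op 1: a = malloc(2) -> a = 0; heap: [0-1 ALLOC][2-42 FREE]
Op 2: free(a) -> (freed a); heap: [0-42 FREE]
Op 3: b = malloc(4) -> b = 0; heap: [0-3 ALLOC][4-42 FREE]
Op 4: free(b) -> (freed b); heap: [0-42 FREE]
Op 5: c = malloc(1) -> c = 0; heap: [0-0 ALLOC][1-42 FREE]
Op 6: d = malloc(14) -> d = 1; heap: [0-0 ALLOC][1-14 ALLOC][15-42 FREE]
free(d): d = 1 -> block [1-14 ALLOC]; mark free, coalesce with adjacent free neighbors -> [0-0 ALLOC][1-42 FREE]

Answer: [0-0 ALLOC][1-42 FREE]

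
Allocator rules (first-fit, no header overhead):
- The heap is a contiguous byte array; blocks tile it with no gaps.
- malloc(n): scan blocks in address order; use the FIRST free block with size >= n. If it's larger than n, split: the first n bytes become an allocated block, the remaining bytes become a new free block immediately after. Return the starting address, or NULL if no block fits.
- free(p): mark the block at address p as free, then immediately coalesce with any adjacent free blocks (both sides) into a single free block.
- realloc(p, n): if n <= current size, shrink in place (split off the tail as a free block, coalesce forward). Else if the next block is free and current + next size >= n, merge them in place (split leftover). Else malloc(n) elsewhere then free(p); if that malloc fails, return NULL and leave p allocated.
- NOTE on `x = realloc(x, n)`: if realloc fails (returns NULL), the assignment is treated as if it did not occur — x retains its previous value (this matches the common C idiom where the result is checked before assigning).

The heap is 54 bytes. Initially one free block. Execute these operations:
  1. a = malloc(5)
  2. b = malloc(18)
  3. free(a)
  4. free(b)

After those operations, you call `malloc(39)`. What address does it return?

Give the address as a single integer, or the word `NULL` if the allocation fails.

Answer: 0

Derivation:
Op 1: a = malloc(5) -> a = 0; heap: [0-4 ALLOC][5-53 FREE]
Op 2: b = malloc(18) -> b = 5; heap: [0-4 ALLOC][5-22 ALLOC][23-53 FREE]
Op 3: free(a) -> (freed a); heap: [0-4 FREE][5-22 ALLOC][23-53 FREE]
Op 4: free(b) -> (freed b); heap: [0-53 FREE]
malloc(39): first-fit scan over [0-53 FREE] -> 0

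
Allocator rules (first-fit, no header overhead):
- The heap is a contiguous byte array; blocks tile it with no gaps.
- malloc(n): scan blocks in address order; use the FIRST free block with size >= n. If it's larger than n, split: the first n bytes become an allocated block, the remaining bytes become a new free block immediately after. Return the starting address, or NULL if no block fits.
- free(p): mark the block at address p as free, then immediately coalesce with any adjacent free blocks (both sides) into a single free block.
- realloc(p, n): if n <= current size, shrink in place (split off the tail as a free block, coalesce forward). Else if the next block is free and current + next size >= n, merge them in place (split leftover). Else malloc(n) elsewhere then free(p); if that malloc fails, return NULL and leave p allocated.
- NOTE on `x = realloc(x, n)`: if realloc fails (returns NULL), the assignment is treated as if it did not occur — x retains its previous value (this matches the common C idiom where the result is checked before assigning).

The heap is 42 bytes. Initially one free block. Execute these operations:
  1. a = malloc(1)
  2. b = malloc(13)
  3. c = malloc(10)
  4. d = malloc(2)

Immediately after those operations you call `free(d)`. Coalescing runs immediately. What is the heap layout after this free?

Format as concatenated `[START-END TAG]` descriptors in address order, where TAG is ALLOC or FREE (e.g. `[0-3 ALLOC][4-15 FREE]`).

Op 1: a = malloc(1) -> a = 0; heap: [0-0 ALLOC][1-41 FREE]
Op 2: b = malloc(13) -> b = 1; heap: [0-0 ALLOC][1-13 ALLOC][14-41 FREE]
Op 3: c = malloc(10) -> c = 14; heap: [0-0 ALLOC][1-13 ALLOC][14-23 ALLOC][24-41 FREE]
Op 4: d = malloc(2) -> d = 24; heap: [0-0 ALLOC][1-13 ALLOC][14-23 ALLOC][24-25 ALLOC][26-41 FREE]
free(d): d = 24 -> block [24-25 ALLOC]; mark free, coalesce with adjacent free neighbors -> [0-0 ALLOC][1-13 ALLOC][14-23 ALLOC][24-41 FREE]

Answer: [0-0 ALLOC][1-13 ALLOC][14-23 ALLOC][24-41 FREE]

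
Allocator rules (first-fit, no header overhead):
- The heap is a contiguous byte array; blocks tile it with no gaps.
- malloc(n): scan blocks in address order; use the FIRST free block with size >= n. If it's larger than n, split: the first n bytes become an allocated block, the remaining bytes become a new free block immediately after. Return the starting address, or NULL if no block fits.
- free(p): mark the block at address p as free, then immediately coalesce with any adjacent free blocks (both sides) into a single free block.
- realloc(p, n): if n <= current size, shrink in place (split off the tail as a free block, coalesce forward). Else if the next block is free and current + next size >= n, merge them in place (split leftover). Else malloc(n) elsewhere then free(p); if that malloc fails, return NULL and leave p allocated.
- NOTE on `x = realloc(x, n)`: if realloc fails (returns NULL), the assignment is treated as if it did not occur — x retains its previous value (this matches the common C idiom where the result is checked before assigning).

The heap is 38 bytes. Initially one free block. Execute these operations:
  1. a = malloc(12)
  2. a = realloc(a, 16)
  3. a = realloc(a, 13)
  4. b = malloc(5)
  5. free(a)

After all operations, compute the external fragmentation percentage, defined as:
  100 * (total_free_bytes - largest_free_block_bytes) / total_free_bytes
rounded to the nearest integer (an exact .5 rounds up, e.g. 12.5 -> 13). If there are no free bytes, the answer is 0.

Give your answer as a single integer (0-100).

Op 1: a = malloc(12) -> a = 0; heap: [0-11 ALLOC][12-37 FREE]
Op 2: a = realloc(a, 16) -> a = 0; heap: [0-15 ALLOC][16-37 FREE]
Op 3: a = realloc(a, 13) -> a = 0; heap: [0-12 ALLOC][13-37 FREE]
Op 4: b = malloc(5) -> b = 13; heap: [0-12 ALLOC][13-17 ALLOC][18-37 FREE]
Op 5: free(a) -> (freed a); heap: [0-12 FREE][13-17 ALLOC][18-37 FREE]
Free blocks: [13 20] total_free=33 largest=20 -> 100*(33-20)/33 = 1300/33 ≈ 39.394 -> rounds to 39

Answer: 39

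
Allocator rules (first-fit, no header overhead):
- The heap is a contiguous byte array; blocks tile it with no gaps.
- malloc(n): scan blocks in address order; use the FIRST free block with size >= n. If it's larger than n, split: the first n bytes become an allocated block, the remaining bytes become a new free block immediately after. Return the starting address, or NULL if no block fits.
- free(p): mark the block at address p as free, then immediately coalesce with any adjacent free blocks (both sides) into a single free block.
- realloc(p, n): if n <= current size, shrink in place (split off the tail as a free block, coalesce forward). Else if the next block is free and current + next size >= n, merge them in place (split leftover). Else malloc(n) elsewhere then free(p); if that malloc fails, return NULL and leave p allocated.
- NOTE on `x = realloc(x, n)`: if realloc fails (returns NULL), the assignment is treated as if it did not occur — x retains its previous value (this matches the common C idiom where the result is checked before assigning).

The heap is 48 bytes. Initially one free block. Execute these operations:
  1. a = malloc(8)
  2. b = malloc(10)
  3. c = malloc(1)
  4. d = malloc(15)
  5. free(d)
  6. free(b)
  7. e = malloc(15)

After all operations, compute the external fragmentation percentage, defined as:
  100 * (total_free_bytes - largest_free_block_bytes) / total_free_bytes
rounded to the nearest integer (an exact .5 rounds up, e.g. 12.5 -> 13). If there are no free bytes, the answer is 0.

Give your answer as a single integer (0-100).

Answer: 42

Derivation:
Op 1: a = malloc(8) -> a = 0; heap: [0-7 ALLOC][8-47 FREE]
Op 2: b = malloc(10) -> b = 8; heap: [0-7 ALLOC][8-17 ALLOC][18-47 FREE]
Op 3: c = malloc(1) -> c = 18; heap: [0-7 ALLOC][8-17 ALLOC][18-18 ALLOC][19-47 FREE]
Op 4: d = malloc(15) -> d = 19; heap: [0-7 ALLOC][8-17 ALLOC][18-18 ALLOC][19-33 ALLOC][34-47 FREE]
Op 5: free(d) -> (freed d); heap: [0-7 ALLOC][8-17 ALLOC][18-18 ALLOC][19-47 FREE]
Op 6: free(b) -> (freed b); heap: [0-7 ALLOC][8-17 FREE][18-18 ALLOC][19-47 FREE]
Op 7: e = malloc(15) -> e = 19; heap: [0-7 ALLOC][8-17 FREE][18-18 ALLOC][19-33 ALLOC][34-47 FREE]
Free blocks: [10 14] total_free=24 largest=14 -> 100*(24-14)/24 = 1000/24 ≈ 41.667 -> rounds to 42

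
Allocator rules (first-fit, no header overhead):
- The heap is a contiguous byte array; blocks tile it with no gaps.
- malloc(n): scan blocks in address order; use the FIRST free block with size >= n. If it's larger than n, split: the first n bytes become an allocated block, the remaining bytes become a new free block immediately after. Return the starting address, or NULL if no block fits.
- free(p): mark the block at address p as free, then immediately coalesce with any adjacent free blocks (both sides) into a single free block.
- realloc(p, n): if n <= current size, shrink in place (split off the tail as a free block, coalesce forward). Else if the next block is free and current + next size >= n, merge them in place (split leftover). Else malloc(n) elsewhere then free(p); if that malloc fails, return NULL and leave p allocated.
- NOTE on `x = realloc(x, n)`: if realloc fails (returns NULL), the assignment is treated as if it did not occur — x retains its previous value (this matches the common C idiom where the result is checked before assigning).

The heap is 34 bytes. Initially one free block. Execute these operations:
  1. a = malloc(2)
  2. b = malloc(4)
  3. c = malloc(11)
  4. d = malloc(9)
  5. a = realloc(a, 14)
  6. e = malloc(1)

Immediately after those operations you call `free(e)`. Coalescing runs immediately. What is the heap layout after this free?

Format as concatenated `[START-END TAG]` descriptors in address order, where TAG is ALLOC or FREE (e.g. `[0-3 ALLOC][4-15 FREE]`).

Answer: [0-1 ALLOC][2-5 ALLOC][6-16 ALLOC][17-25 ALLOC][26-33 FREE]

Derivation:
Op 1: a = malloc(2) -> a = 0; heap: [0-1 ALLOC][2-33 FREE]
Op 2: b = malloc(4) -> b = 2; heap: [0-1 ALLOC][2-5 ALLOC][6-33 FREE]
Op 3: c = malloc(11) -> c = 6; heap: [0-1 ALLOC][2-5 ALLOC][6-16 ALLOC][17-33 FREE]
Op 4: d = malloc(9) -> d = 17; heap: [0-1 ALLOC][2-5 ALLOC][6-16 ALLOC][17-25 ALLOC][26-33 FREE]
Op 5: a = realloc(a, 14) -> NULL (a unchanged); heap: [0-1 ALLOC][2-5 ALLOC][6-16 ALLOC][17-25 ALLOC][26-33 FREE]
Op 6: e = malloc(1) -> e = 26; heap: [0-1 ALLOC][2-5 ALLOC][6-16 ALLOC][17-25 ALLOC][26-26 ALLOC][27-33 FREE]
free(e): e = 26 -> block [26-26 ALLOC]; mark free, coalesce with adjacent free neighbors -> [0-1 ALLOC][2-5 ALLOC][6-16 ALLOC][17-25 ALLOC][26-33 FREE]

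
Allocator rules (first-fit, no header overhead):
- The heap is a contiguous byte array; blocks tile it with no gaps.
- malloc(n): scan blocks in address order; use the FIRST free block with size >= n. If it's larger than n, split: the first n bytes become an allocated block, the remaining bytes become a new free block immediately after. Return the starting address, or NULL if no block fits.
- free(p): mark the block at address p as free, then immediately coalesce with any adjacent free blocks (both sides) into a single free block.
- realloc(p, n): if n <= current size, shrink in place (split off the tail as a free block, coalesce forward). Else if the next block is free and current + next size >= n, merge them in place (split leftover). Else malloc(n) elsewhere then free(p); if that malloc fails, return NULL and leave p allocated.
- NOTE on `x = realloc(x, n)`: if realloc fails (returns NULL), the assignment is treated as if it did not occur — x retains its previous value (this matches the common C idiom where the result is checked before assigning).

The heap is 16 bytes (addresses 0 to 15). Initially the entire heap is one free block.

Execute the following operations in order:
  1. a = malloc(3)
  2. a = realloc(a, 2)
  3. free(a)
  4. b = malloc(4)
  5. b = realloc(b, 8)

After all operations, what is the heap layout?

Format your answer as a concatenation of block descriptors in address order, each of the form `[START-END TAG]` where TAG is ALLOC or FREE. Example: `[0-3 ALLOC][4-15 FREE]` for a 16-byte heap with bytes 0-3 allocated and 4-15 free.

Op 1: a = malloc(3) -> a = 0; heap: [0-2 ALLOC][3-15 FREE]
Op 2: a = realloc(a, 2) -> a = 0; heap: [0-1 ALLOC][2-15 FREE]
Op 3: free(a) -> (freed a); heap: [0-15 FREE]
Op 4: b = malloc(4) -> b = 0; heap: [0-3 ALLOC][4-15 FREE]
Op 5: b = realloc(b, 8) -> b = 0; heap: [0-7 ALLOC][8-15 FREE]

Answer: [0-7 ALLOC][8-15 FREE]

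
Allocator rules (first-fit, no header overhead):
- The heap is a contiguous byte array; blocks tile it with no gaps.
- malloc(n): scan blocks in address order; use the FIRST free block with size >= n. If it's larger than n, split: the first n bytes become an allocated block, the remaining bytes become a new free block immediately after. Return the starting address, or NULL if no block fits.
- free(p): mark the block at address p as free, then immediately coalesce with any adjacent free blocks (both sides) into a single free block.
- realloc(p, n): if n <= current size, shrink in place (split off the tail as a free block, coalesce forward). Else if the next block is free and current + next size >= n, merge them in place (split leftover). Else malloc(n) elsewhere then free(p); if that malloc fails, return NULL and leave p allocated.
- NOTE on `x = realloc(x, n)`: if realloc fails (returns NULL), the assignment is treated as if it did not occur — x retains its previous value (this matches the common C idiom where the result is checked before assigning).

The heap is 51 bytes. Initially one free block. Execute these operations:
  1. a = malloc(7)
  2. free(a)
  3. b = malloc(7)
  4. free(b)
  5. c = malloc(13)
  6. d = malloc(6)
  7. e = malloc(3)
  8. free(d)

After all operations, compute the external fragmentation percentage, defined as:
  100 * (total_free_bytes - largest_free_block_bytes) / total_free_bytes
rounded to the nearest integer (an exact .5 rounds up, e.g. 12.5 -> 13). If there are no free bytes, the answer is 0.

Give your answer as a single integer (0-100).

Answer: 17

Derivation:
Op 1: a = malloc(7) -> a = 0; heap: [0-6 ALLOC][7-50 FREE]
Op 2: free(a) -> (freed a); heap: [0-50 FREE]
Op 3: b = malloc(7) -> b = 0; heap: [0-6 ALLOC][7-50 FREE]
Op 4: free(b) -> (freed b); heap: [0-50 FREE]
Op 5: c = malloc(13) -> c = 0; heap: [0-12 ALLOC][13-50 FREE]
Op 6: d = malloc(6) -> d = 13; heap: [0-12 ALLOC][13-18 ALLOC][19-50 FREE]
Op 7: e = malloc(3) -> e = 19; heap: [0-12 ALLOC][13-18 ALLOC][19-21 ALLOC][22-50 FREE]
Op 8: free(d) -> (freed d); heap: [0-12 ALLOC][13-18 FREE][19-21 ALLOC][22-50 FREE]
Free blocks: [6 29] total_free=35 largest=29 -> 100*(35-29)/35 = 600/35 ≈ 17.143 -> rounds to 17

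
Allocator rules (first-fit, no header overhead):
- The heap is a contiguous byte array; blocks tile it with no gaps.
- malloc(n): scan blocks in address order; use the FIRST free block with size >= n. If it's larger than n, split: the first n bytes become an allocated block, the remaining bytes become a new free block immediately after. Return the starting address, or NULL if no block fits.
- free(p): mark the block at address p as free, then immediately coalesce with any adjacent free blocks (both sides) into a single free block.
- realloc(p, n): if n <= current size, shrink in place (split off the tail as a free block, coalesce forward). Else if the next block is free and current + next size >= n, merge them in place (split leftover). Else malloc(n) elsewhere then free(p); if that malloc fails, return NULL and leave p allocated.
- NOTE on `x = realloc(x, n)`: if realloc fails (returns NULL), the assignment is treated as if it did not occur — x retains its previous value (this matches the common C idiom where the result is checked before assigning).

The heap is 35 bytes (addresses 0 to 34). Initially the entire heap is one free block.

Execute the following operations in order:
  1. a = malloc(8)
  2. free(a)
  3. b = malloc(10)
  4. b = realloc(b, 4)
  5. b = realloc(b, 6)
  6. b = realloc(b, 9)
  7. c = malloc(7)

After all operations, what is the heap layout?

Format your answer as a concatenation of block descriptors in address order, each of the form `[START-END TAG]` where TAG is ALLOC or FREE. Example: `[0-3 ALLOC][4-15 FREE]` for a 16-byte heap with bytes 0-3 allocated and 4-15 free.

Op 1: a = malloc(8) -> a = 0; heap: [0-7 ALLOC][8-34 FREE]
Op 2: free(a) -> (freed a); heap: [0-34 FREE]
Op 3: b = malloc(10) -> b = 0; heap: [0-9 ALLOC][10-34 FREE]
Op 4: b = realloc(b, 4) -> b = 0; heap: [0-3 ALLOC][4-34 FREE]
Op 5: b = realloc(b, 6) -> b = 0; heap: [0-5 ALLOC][6-34 FREE]
Op 6: b = realloc(b, 9) -> b = 0; heap: [0-8 ALLOC][9-34 FREE]
Op 7: c = malloc(7) -> c = 9; heap: [0-8 ALLOC][9-15 ALLOC][16-34 FREE]

Answer: [0-8 ALLOC][9-15 ALLOC][16-34 FREE]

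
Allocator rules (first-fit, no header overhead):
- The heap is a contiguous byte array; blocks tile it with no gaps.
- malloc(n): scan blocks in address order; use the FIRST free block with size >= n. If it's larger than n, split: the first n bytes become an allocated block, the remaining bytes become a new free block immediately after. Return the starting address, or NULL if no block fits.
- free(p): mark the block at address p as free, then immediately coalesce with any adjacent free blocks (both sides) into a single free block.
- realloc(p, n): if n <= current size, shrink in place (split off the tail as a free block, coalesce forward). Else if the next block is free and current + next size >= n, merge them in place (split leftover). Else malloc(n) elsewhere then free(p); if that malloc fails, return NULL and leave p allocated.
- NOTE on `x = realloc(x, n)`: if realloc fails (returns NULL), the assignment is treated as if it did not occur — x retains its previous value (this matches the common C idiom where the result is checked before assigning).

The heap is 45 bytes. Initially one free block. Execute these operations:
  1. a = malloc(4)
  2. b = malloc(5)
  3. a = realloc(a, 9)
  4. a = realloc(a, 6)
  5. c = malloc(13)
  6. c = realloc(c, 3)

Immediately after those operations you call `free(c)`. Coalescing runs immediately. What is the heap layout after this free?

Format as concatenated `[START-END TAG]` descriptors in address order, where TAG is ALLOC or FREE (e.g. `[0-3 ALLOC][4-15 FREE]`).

Answer: [0-3 FREE][4-8 ALLOC][9-14 ALLOC][15-44 FREE]

Derivation:
Op 1: a = malloc(4) -> a = 0; heap: [0-3 ALLOC][4-44 FREE]
Op 2: b = malloc(5) -> b = 4; heap: [0-3 ALLOC][4-8 ALLOC][9-44 FREE]
Op 3: a = realloc(a, 9) -> a = 9; heap: [0-3 FREE][4-8 ALLOC][9-17 ALLOC][18-44 FREE]
Op 4: a = realloc(a, 6) -> a = 9; heap: [0-3 FREE][4-8 ALLOC][9-14 ALLOC][15-44 FREE]
Op 5: c = malloc(13) -> c = 15; heap: [0-3 FREE][4-8 ALLOC][9-14 ALLOC][15-27 ALLOC][28-44 FREE]
Op 6: c = realloc(c, 3) -> c = 15; heap: [0-3 FREE][4-8 ALLOC][9-14 ALLOC][15-17 ALLOC][18-44 FREE]
free(c): c = 15 -> block [15-17 ALLOC]; mark free, coalesce with adjacent free neighbors -> [0-3 FREE][4-8 ALLOC][9-14 ALLOC][15-44 FREE]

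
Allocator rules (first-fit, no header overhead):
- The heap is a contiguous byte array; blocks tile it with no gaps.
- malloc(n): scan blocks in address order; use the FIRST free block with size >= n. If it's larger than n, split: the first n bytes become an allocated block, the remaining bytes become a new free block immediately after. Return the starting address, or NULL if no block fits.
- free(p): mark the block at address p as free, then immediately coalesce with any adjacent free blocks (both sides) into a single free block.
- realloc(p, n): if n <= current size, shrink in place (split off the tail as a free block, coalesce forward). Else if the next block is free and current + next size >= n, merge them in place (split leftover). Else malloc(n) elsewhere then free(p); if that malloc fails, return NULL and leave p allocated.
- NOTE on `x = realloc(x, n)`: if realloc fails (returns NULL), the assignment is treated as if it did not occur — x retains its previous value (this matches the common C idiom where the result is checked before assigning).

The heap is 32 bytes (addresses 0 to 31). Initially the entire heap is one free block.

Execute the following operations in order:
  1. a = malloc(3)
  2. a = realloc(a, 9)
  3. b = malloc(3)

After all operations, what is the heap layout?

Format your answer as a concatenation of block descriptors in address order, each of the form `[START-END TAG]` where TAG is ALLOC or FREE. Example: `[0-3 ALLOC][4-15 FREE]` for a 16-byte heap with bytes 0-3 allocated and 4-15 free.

Op 1: a = malloc(3) -> a = 0; heap: [0-2 ALLOC][3-31 FREE]
Op 2: a = realloc(a, 9) -> a = 0; heap: [0-8 ALLOC][9-31 FREE]
Op 3: b = malloc(3) -> b = 9; heap: [0-8 ALLOC][9-11 ALLOC][12-31 FREE]

Answer: [0-8 ALLOC][9-11 ALLOC][12-31 FREE]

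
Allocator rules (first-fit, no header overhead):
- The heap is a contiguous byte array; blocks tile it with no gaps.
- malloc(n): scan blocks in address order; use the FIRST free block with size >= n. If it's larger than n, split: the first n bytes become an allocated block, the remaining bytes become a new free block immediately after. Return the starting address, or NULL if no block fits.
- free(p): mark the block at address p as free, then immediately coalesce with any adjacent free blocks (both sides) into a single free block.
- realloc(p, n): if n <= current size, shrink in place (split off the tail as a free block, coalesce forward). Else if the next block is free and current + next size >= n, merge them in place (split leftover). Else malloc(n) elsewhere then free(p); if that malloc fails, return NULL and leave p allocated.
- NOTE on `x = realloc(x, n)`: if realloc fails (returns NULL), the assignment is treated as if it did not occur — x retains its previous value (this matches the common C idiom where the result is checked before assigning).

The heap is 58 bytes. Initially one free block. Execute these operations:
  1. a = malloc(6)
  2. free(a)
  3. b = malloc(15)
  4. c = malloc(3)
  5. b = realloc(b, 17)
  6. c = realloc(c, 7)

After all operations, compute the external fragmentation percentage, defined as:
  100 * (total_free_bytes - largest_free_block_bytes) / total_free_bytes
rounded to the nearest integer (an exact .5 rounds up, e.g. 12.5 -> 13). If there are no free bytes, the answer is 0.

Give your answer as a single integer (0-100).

Answer: 32

Derivation:
Op 1: a = malloc(6) -> a = 0; heap: [0-5 ALLOC][6-57 FREE]
Op 2: free(a) -> (freed a); heap: [0-57 FREE]
Op 3: b = malloc(15) -> b = 0; heap: [0-14 ALLOC][15-57 FREE]
Op 4: c = malloc(3) -> c = 15; heap: [0-14 ALLOC][15-17 ALLOC][18-57 FREE]
Op 5: b = realloc(b, 17) -> b = 18; heap: [0-14 FREE][15-17 ALLOC][18-34 ALLOC][35-57 FREE]
Op 6: c = realloc(c, 7) -> c = 0; heap: [0-6 ALLOC][7-17 FREE][18-34 ALLOC][35-57 FREE]
Free blocks: [11 23] total_free=34 largest=23 -> 100*(34-23)/34 = 1100/34 ≈ 32.353 -> rounds to 32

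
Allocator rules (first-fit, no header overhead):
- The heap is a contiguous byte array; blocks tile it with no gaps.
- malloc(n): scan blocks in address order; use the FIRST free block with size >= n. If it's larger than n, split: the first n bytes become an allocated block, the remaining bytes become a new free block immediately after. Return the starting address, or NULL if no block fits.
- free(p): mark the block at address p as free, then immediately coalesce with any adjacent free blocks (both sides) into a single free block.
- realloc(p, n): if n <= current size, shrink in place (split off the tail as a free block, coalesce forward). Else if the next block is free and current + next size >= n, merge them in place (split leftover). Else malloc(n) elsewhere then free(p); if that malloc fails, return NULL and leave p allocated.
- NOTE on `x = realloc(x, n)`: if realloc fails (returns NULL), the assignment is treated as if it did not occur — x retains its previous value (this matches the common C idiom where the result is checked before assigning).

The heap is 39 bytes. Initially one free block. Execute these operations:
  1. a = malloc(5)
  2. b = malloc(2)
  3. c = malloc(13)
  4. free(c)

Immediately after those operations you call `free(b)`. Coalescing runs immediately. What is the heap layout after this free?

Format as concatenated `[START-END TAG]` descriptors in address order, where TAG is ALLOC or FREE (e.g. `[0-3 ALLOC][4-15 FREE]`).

Op 1: a = malloc(5) -> a = 0; heap: [0-4 ALLOC][5-38 FREE]
Op 2: b = malloc(2) -> b = 5; heap: [0-4 ALLOC][5-6 ALLOC][7-38 FREE]
Op 3: c = malloc(13) -> c = 7; heap: [0-4 ALLOC][5-6 ALLOC][7-19 ALLOC][20-38 FREE]
Op 4: free(c) -> (freed c); heap: [0-4 ALLOC][5-6 ALLOC][7-38 FREE]
free(b): b = 5 -> block [5-6 ALLOC]; mark free, coalesce with adjacent free neighbors -> [0-4 ALLOC][5-38 FREE]

Answer: [0-4 ALLOC][5-38 FREE]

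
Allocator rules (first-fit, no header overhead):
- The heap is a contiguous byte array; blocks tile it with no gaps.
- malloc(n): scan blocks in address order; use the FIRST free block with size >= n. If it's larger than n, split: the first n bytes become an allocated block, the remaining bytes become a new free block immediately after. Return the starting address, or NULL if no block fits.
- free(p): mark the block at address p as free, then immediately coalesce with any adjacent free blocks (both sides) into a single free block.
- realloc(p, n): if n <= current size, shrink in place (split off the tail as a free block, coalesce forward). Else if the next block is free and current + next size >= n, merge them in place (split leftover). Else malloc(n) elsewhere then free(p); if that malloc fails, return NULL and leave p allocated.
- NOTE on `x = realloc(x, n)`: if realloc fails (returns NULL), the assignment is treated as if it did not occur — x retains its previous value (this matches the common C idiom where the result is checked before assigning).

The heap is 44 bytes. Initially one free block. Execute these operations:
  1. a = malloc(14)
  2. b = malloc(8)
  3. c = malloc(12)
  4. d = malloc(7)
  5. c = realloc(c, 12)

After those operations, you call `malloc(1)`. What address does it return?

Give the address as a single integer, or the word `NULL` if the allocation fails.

Answer: 41

Derivation:
Op 1: a = malloc(14) -> a = 0; heap: [0-13 ALLOC][14-43 FREE]
Op 2: b = malloc(8) -> b = 14; heap: [0-13 ALLOC][14-21 ALLOC][22-43 FREE]
Op 3: c = malloc(12) -> c = 22; heap: [0-13 ALLOC][14-21 ALLOC][22-33 ALLOC][34-43 FREE]
Op 4: d = malloc(7) -> d = 34; heap: [0-13 ALLOC][14-21 ALLOC][22-33 ALLOC][34-40 ALLOC][41-43 FREE]
Op 5: c = realloc(c, 12) -> c = 22; heap: [0-13 ALLOC][14-21 ALLOC][22-33 ALLOC][34-40 ALLOC][41-43 FREE]
malloc(1): first-fit scan over [0-13 ALLOC][14-21 ALLOC][22-33 ALLOC][34-40 ALLOC][41-43 FREE] -> 41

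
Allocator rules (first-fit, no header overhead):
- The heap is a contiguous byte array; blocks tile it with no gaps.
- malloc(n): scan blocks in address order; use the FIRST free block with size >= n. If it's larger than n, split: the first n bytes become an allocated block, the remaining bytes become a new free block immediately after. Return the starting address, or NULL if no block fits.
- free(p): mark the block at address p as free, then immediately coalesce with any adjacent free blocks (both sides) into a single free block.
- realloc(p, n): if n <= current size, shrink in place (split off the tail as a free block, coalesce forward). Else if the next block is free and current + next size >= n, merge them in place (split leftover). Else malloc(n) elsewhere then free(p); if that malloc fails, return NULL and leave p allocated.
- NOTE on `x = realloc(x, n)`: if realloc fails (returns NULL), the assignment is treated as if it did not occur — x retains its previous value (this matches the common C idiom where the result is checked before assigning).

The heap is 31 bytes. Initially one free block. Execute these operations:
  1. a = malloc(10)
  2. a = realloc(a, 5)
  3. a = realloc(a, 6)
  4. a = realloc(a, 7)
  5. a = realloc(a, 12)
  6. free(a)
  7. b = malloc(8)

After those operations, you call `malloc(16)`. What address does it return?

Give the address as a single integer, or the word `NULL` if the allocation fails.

Answer: 8

Derivation:
Op 1: a = malloc(10) -> a = 0; heap: [0-9 ALLOC][10-30 FREE]
Op 2: a = realloc(a, 5) -> a = 0; heap: [0-4 ALLOC][5-30 FREE]
Op 3: a = realloc(a, 6) -> a = 0; heap: [0-5 ALLOC][6-30 FREE]
Op 4: a = realloc(a, 7) -> a = 0; heap: [0-6 ALLOC][7-30 FREE]
Op 5: a = realloc(a, 12) -> a = 0; heap: [0-11 ALLOC][12-30 FREE]
Op 6: free(a) -> (freed a); heap: [0-30 FREE]
Op 7: b = malloc(8) -> b = 0; heap: [0-7 ALLOC][8-30 FREE]
malloc(16): first-fit scan over [0-7 ALLOC][8-30 FREE] -> 8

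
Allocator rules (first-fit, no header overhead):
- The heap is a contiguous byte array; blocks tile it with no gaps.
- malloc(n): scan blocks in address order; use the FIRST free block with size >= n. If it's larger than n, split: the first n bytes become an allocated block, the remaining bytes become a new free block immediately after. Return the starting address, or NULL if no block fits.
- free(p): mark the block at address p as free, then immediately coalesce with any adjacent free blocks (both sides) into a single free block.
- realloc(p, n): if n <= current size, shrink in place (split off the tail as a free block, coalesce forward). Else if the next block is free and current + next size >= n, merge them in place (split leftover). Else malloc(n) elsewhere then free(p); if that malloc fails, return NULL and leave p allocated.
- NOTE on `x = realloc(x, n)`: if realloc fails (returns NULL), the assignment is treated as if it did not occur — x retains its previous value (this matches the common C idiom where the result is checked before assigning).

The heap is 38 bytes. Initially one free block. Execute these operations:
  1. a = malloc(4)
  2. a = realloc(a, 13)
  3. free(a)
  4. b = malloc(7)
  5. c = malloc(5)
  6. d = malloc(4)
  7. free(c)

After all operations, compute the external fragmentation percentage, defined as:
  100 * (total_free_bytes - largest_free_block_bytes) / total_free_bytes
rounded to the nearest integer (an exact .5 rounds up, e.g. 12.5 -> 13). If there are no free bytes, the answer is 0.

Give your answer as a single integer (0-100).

Answer: 19

Derivation:
Op 1: a = malloc(4) -> a = 0; heap: [0-3 ALLOC][4-37 FREE]
Op 2: a = realloc(a, 13) -> a = 0; heap: [0-12 ALLOC][13-37 FREE]
Op 3: free(a) -> (freed a); heap: [0-37 FREE]
Op 4: b = malloc(7) -> b = 0; heap: [0-6 ALLOC][7-37 FREE]
Op 5: c = malloc(5) -> c = 7; heap: [0-6 ALLOC][7-11 ALLOC][12-37 FREE]
Op 6: d = malloc(4) -> d = 12; heap: [0-6 ALLOC][7-11 ALLOC][12-15 ALLOC][16-37 FREE]
Op 7: free(c) -> (freed c); heap: [0-6 ALLOC][7-11 FREE][12-15 ALLOC][16-37 FREE]
Free blocks: [5 22] total_free=27 largest=22 -> 100*(27-22)/27 = 500/27 ≈ 18.519 -> rounds to 19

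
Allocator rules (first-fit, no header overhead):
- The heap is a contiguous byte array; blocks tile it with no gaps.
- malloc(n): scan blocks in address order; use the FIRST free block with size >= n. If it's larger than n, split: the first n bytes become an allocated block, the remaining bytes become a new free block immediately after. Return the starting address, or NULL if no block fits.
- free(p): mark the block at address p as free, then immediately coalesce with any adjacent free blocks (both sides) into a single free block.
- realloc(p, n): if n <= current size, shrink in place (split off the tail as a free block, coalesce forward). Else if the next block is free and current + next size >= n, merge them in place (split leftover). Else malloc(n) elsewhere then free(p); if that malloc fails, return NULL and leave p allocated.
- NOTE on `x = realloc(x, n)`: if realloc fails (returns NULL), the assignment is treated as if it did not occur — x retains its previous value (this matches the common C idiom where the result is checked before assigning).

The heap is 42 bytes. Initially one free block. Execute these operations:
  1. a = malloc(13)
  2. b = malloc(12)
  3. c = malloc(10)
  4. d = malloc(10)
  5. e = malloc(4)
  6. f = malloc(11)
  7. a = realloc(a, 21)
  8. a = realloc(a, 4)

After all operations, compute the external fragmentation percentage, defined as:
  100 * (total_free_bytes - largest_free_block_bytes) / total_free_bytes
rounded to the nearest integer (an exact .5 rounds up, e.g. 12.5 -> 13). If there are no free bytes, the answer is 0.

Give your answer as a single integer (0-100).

Answer: 25

Derivation:
Op 1: a = malloc(13) -> a = 0; heap: [0-12 ALLOC][13-41 FREE]
Op 2: b = malloc(12) -> b = 13; heap: [0-12 ALLOC][13-24 ALLOC][25-41 FREE]
Op 3: c = malloc(10) -> c = 25; heap: [0-12 ALLOC][13-24 ALLOC][25-34 ALLOC][35-41 FREE]
Op 4: d = malloc(10) -> d = NULL; heap: [0-12 ALLOC][13-24 ALLOC][25-34 ALLOC][35-41 FREE]
Op 5: e = malloc(4) -> e = 35; heap: [0-12 ALLOC][13-24 ALLOC][25-34 ALLOC][35-38 ALLOC][39-41 FREE]
Op 6: f = malloc(11) -> f = NULL; heap: [0-12 ALLOC][13-24 ALLOC][25-34 ALLOC][35-38 ALLOC][39-41 FREE]
Op 7: a = realloc(a, 21) -> NULL (a unchanged); heap: [0-12 ALLOC][13-24 ALLOC][25-34 ALLOC][35-38 ALLOC][39-41 FREE]
Op 8: a = realloc(a, 4) -> a = 0; heap: [0-3 ALLOC][4-12 FREE][13-24 ALLOC][25-34 ALLOC][35-38 ALLOC][39-41 FREE]
Free blocks: [9 3] total_free=12 largest=9 -> 100*(12-9)/12 = 300/12 = 25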